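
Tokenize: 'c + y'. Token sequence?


Scan left to right, longest-match per lexeme
Tokens: ID(c), OP(+), ID(y)


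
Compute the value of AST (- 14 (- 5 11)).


Evaluate inner: (- 5 11) = -6
Evaluate root: (- 14 -6) = 20
Result: 20


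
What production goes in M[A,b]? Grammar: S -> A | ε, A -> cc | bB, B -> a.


For [A, b]: 'b' ∈ FIRST(bB)
Entry: A -> bB


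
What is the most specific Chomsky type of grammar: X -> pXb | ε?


Single nonterminal LHS, but p^n b^n is not regular
Classification: Type 2 (Context-Free)


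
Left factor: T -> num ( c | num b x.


Common prefix: 'num'
Factored: T -> num T', T' -> ( c | b x


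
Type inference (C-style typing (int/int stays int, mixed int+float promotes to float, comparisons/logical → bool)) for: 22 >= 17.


Operand types: int >= int
Rule: comparison yields bool
Result type: bool


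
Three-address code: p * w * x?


Break into single-operator statements:
t1 = p * w
t2 = t1 * x


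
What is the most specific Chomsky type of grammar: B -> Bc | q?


Left-linear: every RHS is a terminal or one nonterminal followed by a terminal
Classification: Type 3 (Regular)


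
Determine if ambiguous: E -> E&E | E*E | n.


'n&n*n' has two parse trees (no precedence encoded between & and *)
Ambiguous


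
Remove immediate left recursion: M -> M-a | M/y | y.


Left-recursive alternatives: M-a, M/y; non-recursive: y
Introduce M': M -> yM', M' -> -aM' | /yM' | ε


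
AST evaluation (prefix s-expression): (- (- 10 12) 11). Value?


Evaluate inner: (- 10 12) = -2
Evaluate root: (- -2 11) = -13
Result: -13


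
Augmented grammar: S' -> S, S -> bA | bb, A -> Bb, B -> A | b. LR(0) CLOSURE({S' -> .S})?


Start: S' -> .S
For each item with dot before a nonterminal B, add B -> .γ for every B-production
Closure: [S' -> .S, S -> .bA, S -> .bb]


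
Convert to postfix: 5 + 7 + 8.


Left to right (same or higher precedence on left)
Postfix: 5 7 + 8 +


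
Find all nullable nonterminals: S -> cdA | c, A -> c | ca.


A nonterminal is nullable iff some alternative derives ε (directly, or every symbol in it is nullable)
Nullable: {}


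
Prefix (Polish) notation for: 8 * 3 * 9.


left-to-right (same/higher precedence on left): tree is (* (* 8 3) 9)
Prefix: * * 8 3 9


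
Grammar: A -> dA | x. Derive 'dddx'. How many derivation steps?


Derivation: A => dA => ddA => dddA => dddx
Steps: 4


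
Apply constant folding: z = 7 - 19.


7 - 19 = -12 at compile time
Optimized: z = -12


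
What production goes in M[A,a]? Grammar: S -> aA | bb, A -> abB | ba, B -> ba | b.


For [A, a]: 'a' ∈ FIRST(abB)
Entry: A -> abB


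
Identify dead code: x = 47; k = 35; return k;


x is assigned but never read
Dead: 'x = 47'


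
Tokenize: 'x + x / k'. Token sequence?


Scan left to right, longest-match per lexeme
Tokens: ID(x), OP(+), ID(x), OP(/), ID(k)


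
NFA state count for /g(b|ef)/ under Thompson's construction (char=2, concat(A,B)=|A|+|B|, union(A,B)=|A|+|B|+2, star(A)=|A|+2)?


Syntax tree has 4 char leaf(s), 1 union(s), 0 star(s)
chars contribute 4×2 = 8; each union adds +2; each star adds +2
Total: 8 + 2 + 0 = 10 states


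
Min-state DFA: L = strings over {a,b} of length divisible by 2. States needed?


Track length mod 2: states 0..1, accept at 0
Minimal DFA: 2 states


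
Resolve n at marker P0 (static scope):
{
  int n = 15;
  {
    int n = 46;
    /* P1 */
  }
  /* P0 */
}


n declared in the same block as P0
n = 15


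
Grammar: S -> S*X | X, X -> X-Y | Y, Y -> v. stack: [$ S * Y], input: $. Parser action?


'Y' (not preceded by X-) is the handle for X -> Y
Action: reduce (X -> Y)


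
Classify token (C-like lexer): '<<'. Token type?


Pattern: operator symbol
Type: OPERATOR


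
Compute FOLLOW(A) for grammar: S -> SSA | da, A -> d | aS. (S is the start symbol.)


$ ∈ FOLLOW(S). For each A -> αBβ: add FIRST(β)\{ε} to FOLLOW(B); if β nullable, add FOLLOW(A).
FOLLOW(A) = {$, a, d}


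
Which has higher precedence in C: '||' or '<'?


'<' is relational (level 7); '||' is logical OR (level 1)
Higher level binds tighter
'<' has higher precedence than '||'


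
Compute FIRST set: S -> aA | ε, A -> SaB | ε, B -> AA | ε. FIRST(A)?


Per alternative of A: FIRST(SaB) = {a}; FIRST(ε) = {ε}
FIRST(A) = {a, ε}


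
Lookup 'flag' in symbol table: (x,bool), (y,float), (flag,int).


Lookup 'flag' → type int


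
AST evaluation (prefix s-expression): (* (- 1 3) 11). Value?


Evaluate inner: (- 1 3) = -2
Evaluate root: (* -2 11) = -22
Result: -22


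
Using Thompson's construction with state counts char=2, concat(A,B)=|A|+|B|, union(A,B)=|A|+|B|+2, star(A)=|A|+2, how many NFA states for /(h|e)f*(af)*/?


Syntax tree has 5 char leaf(s), 1 union(s), 2 star(s)
chars contribute 5×2 = 10; each union adds +2; each star adds +2
Total: 10 + 2 + 4 = 16 states


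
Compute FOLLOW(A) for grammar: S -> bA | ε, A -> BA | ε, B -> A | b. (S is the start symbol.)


$ ∈ FOLLOW(S). For each A -> αBβ: add FIRST(β)\{ε} to FOLLOW(B); if β nullable, add FOLLOW(A).
FOLLOW(A) = {$, b}


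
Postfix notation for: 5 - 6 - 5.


Left to right (same or higher precedence on left)
Postfix: 5 6 - 5 -


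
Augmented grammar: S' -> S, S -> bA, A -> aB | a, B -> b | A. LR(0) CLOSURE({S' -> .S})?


Start: S' -> .S
For each item with dot before a nonterminal B, add B -> .γ for every B-production
Closure: [S' -> .S, S -> .bA]


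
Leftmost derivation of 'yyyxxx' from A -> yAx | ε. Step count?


Derivation: A => yAx => yyAxx => yyyAxxx => yyyxxx
Steps: 4


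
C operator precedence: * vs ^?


'*' is multiplicative (level 10); '^' is bitwise XOR (level 4)
Higher level binds tighter
'*' has higher precedence than '^'


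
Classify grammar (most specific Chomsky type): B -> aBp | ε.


Single nonterminal LHS, but a^n p^n is not regular
Classification: Type 2 (Context-Free)


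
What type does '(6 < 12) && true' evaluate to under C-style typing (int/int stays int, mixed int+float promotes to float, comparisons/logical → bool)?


Operand types: bool && bool
Rule: logical operators take bool operands and yield bool
Result type: bool


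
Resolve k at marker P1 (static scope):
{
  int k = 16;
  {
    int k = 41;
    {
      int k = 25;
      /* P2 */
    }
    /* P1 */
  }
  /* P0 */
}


k declared in the same block as P1
k = 41


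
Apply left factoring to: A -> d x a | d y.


Common prefix: 'd'
Factored: A -> d A', A' -> x a | y


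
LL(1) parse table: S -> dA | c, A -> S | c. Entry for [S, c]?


For [S, c]: 'c' ∈ FIRST(c)
Entry: S -> c


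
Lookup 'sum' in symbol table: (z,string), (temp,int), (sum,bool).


Lookup 'sum' → type bool


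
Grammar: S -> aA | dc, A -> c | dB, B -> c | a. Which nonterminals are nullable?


A nonterminal is nullable iff some alternative derives ε (directly, or every symbol in it is nullable)
Nullable: {}


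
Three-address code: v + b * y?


Break into single-operator statements:
t1 = b * y
t2 = v + t1


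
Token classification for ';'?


Pattern: delimiter/punctuation
Type: PUNCTUATION


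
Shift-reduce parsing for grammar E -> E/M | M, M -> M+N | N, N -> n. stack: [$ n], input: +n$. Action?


'n' on top is the handle for N -> n
Action: reduce (N -> n)


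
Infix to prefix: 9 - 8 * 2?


'*' binds tighter: tree is (- 9 (* 8 2))
Prefix: - 9 * 8 2


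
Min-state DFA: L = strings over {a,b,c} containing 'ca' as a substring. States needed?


KMP-style automaton: 2 progress states + 1 absorbing accept = 3
Minimal DFA: 3 states


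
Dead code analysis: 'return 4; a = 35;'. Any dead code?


statement follows a return and is unreachable
Dead: 'a = 35'


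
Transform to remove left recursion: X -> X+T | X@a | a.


Left-recursive alternatives: X+T, X@a; non-recursive: a
Introduce X': X -> aX', X' -> +TX' | @aX' | ε


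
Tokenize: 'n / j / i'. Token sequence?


Scan left to right, longest-match per lexeme
Tokens: ID(n), OP(/), ID(j), OP(/), ID(i)


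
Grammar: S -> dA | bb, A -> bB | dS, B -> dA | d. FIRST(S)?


Per alternative of S: FIRST(dA) = {d}; FIRST(bb) = {b}
FIRST(S) = {b, d}


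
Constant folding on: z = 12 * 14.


12 * 14 = 168 at compile time
Optimized: z = 168


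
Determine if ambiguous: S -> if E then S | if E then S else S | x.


dangling else: 'if E then if E then x else x' parses two ways
Ambiguous


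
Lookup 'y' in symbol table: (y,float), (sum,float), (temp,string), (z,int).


Lookup 'y' → type float


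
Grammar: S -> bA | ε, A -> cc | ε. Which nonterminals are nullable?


A nonterminal is nullable iff some alternative derives ε (directly, or every symbol in it is nullable)
Nullable: {A, S}


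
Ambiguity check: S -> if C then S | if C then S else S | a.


dangling else: 'if C then if C then a else a' parses two ways
Ambiguous


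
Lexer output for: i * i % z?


Scan left to right, longest-match per lexeme
Tokens: ID(i), OP(*), ID(i), OP(%), ID(z)


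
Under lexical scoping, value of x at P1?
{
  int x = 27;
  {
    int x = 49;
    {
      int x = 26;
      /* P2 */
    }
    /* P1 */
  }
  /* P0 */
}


x declared in the same block as P1
x = 49


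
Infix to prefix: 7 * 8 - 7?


left-to-right (same/higher precedence on left): tree is (- (* 7 8) 7)
Prefix: - * 7 8 7


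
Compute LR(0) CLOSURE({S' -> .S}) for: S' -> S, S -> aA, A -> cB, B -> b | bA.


Start: S' -> .S
For each item with dot before a nonterminal B, add B -> .γ for every B-production
Closure: [S' -> .S, S -> .aA]


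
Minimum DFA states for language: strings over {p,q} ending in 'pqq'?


Track the longest suffix of input matching a prefix of 'pqq': 4 classes (prefixes of length 0..3)
Minimal DFA: 4 states


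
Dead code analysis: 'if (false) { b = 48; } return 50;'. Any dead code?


condition is constant false, so the whole block is unreachable
Dead: 'if (false) { b = 48; }'


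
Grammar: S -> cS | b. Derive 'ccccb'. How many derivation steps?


Derivation: S => cS => ccS => cccS => ccccS => ccccb
Steps: 5


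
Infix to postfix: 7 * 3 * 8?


Left to right (same or higher precedence on left)
Postfix: 7 3 * 8 *


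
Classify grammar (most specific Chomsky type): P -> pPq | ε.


Single nonterminal LHS, but p^n q^n is not regular
Classification: Type 2 (Context-Free)


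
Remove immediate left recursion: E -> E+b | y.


Left-recursive alternatives: E+b; non-recursive: y
Introduce E': E -> yE', E' -> +bE' | ε


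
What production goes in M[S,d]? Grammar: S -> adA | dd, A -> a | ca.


For [S, d]: 'd' ∈ FIRST(dd)
Entry: S -> dd


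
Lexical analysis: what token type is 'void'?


Pattern: reserved word
Type: KEYWORD


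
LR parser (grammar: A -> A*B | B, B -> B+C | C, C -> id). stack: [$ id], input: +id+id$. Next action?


'id' on top is the handle for C -> id
Action: reduce (C -> id)


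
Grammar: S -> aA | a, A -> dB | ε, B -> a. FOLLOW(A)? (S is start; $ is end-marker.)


$ ∈ FOLLOW(S). For each A -> αBβ: add FIRST(β)\{ε} to FOLLOW(B); if β nullable, add FOLLOW(A).
FOLLOW(A) = {$}


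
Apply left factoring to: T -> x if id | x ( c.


Common prefix: 'x'
Factored: T -> x T', T' -> if id | ( c


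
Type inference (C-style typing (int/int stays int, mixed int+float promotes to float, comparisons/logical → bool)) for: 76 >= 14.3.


Operand types: int >= float
Rule: comparison yields bool
Result type: bool


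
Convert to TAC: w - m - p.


Break into single-operator statements:
t1 = w - m
t2 = t1 - p


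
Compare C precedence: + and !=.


'+' is additive (level 9); '!=' is equality (level 6)
Higher level binds tighter
'+' has higher precedence than '!='


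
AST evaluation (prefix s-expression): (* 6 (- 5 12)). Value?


Evaluate inner: (- 5 12) = -7
Evaluate root: (* 6 -7) = -42
Result: -42


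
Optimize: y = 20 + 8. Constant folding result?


20 + 8 = 28 at compile time
Optimized: y = 28


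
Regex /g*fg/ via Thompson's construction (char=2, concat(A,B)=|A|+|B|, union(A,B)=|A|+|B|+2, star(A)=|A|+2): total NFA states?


Syntax tree has 3 char leaf(s), 0 union(s), 1 star(s)
chars contribute 3×2 = 6; each union adds +2; each star adds +2
Total: 6 + 0 + 2 = 8 states


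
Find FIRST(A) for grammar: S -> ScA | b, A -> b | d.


Per alternative of A: FIRST(b) = {b}; FIRST(d) = {d}
FIRST(A) = {b, d}


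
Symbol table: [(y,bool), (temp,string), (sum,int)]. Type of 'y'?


Lookup 'y' → type bool


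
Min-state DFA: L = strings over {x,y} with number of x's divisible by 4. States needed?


Track (count of x) mod 4: states 0..3, accept at 0
Minimal DFA: 4 states


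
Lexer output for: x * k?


Scan left to right, longest-match per lexeme
Tokens: ID(x), OP(*), ID(k)


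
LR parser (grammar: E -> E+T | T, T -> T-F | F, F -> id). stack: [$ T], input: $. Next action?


lookahead ∉ {-} so T won't extend; reduce E -> T
Action: reduce (E -> T)


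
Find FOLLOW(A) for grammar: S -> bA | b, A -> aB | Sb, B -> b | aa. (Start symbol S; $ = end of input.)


$ ∈ FOLLOW(S). For each A -> αBβ: add FIRST(β)\{ε} to FOLLOW(B); if β nullable, add FOLLOW(A).
FOLLOW(A) = {$, b}


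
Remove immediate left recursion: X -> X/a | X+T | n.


Left-recursive alternatives: X/a, X+T; non-recursive: n
Introduce X': X -> nX', X' -> /aX' | +TX' | ε


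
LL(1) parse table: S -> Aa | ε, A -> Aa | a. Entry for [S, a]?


For [S, a]: 'a' ∈ FIRST(Aa)
Entry: S -> Aa


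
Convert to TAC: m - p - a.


Break into single-operator statements:
t1 = m - p
t2 = t1 - a


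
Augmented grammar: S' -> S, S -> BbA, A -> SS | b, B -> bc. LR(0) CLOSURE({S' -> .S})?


Start: S' -> .S
For each item with dot before a nonterminal B, add B -> .γ for every B-production
Closure: [S' -> .S, S -> .BbA, B -> .bc]


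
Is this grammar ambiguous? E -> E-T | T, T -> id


precedence layered via separate nonterminal T: deterministic
Unambiguous


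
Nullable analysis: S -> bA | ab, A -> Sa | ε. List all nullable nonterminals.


A nonterminal is nullable iff some alternative derives ε (directly, or every symbol in it is nullable)
Nullable: {A}


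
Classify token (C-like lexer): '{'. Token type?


Pattern: delimiter/punctuation
Type: PUNCTUATION


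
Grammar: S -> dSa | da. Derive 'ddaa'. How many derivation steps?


Derivation: S => dSa => ddaa
Steps: 2


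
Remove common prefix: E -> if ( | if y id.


Common prefix: 'if'
Factored: E -> if E', E' -> ( | y id


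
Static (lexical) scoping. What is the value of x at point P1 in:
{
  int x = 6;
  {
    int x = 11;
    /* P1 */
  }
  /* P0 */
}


x declared in the same block as P1
x = 11


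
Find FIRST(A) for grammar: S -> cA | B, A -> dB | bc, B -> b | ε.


Per alternative of A: FIRST(dB) = {d}; FIRST(bc) = {b}
FIRST(A) = {b, d}


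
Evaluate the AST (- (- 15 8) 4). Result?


Evaluate inner: (- 15 8) = 7
Evaluate root: (- 7 4) = 3
Result: 3


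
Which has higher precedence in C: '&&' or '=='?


'==' is equality (level 6); '&&' is logical AND (level 2)
Higher level binds tighter
'==' has higher precedence than '&&'


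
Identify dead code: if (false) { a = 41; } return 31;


condition is constant false, so the whole block is unreachable
Dead: 'if (false) { a = 41; }'


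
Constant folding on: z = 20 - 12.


20 - 12 = 8 at compile time
Optimized: z = 8


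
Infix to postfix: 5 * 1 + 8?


Left to right (same or higher precedence on left)
Postfix: 5 1 * 8 +


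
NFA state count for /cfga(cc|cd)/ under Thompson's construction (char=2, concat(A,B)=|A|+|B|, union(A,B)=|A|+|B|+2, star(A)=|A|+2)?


Syntax tree has 8 char leaf(s), 1 union(s), 0 star(s)
chars contribute 8×2 = 16; each union adds +2; each star adds +2
Total: 16 + 2 + 0 = 18 states


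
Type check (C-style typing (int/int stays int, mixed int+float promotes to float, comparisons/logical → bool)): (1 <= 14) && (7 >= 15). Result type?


Operand types: bool && bool
Rule: logical operators take bool operands and yield bool
Result type: bool


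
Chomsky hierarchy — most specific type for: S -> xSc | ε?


Single nonterminal LHS, but x^n c^n is not regular
Classification: Type 2 (Context-Free)


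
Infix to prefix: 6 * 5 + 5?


left-to-right (same/higher precedence on left): tree is (+ (* 6 5) 5)
Prefix: + * 6 5 5


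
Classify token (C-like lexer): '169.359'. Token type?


Pattern: digits with a decimal point
Type: FLOAT_LITERAL


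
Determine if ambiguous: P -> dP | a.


right-linear, alternatives start with distinct terminals 'd' vs 'a': unique leftmost derivation
Unambiguous


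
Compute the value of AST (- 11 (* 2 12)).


Evaluate inner: (* 2 12) = 24
Evaluate root: (- 11 24) = -13
Result: -13


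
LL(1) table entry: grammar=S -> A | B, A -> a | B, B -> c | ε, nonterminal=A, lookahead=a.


For [A, a]: 'a' ∈ FIRST(a)
Entry: A -> a


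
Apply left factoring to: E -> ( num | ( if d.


Common prefix: '('
Factored: E -> ( E', E' -> num | if d


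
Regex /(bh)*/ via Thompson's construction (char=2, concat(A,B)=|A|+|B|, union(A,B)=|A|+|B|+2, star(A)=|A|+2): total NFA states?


Syntax tree has 2 char leaf(s), 0 union(s), 1 star(s)
chars contribute 2×2 = 4; each union adds +2; each star adds +2
Total: 4 + 0 + 2 = 6 states


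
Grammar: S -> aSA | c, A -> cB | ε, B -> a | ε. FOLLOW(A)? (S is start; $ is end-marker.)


$ ∈ FOLLOW(S). For each A -> αBβ: add FIRST(β)\{ε} to FOLLOW(B); if β nullable, add FOLLOW(A).
FOLLOW(A) = {$, c}


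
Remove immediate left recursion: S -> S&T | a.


Left-recursive alternatives: S&T; non-recursive: a
Introduce S': S -> aS', S' -> &TS' | ε


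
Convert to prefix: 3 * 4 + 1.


left-to-right (same/higher precedence on left): tree is (+ (* 3 4) 1)
Prefix: + * 3 4 1


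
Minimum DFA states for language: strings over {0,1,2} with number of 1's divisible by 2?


Track (count of 1) mod 2: states 0..1, accept at 0
Minimal DFA: 2 states


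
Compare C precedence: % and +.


'%' is multiplicative (level 10); '+' is additive (level 9)
Higher level binds tighter
'%' has higher precedence than '+'


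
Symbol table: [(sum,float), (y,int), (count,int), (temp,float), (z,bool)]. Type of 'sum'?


Lookup 'sum' → type float


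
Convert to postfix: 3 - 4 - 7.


Left to right (same or higher precedence on left)
Postfix: 3 4 - 7 -


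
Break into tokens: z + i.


Scan left to right, longest-match per lexeme
Tokens: ID(z), OP(+), ID(i)


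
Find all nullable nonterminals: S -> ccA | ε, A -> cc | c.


A nonterminal is nullable iff some alternative derives ε (directly, or every symbol in it is nullable)
Nullable: {S}


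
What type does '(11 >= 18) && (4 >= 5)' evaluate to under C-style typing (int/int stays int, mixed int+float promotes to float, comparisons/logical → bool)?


Operand types: bool && bool
Rule: logical operators take bool operands and yield bool
Result type: bool


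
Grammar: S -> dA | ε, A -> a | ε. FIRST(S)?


Per alternative of S: FIRST(dA) = {d}; FIRST(ε) = {ε}
FIRST(S) = {d, ε}


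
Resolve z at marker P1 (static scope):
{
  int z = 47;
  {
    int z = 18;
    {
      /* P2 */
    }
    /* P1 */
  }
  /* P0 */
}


z declared in the same block as P1
z = 18


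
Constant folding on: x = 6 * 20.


6 * 20 = 120 at compile time
Optimized: x = 120


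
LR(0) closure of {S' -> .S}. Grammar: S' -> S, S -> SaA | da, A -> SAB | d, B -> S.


Start: S' -> .S
For each item with dot before a nonterminal B, add B -> .γ for every B-production
Closure: [S' -> .S, S -> .SaA, S -> .da]


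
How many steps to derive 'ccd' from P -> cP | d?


Derivation: P => cP => ccP => ccd
Steps: 3


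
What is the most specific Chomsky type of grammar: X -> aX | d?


Right-linear: every RHS is a terminal or a terminal followed by one nonterminal
Classification: Type 3 (Regular)


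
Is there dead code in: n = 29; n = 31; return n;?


first assignment to n is overwritten before any read
Dead: 'n = 29'


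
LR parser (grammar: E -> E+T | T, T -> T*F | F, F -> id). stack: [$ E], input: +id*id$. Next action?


shift '+' to continue E -> E+T
Action: shift


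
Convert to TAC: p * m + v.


Break into single-operator statements:
t1 = p * m
t2 = t1 + v


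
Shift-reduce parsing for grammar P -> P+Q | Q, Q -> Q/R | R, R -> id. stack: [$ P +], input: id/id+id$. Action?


no handle ('P+' is not any RHS); shift 'id'
Action: shift


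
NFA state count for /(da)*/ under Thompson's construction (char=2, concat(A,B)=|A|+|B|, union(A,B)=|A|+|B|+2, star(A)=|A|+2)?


Syntax tree has 2 char leaf(s), 0 union(s), 1 star(s)
chars contribute 2×2 = 4; each union adds +2; each star adds +2
Total: 4 + 0 + 2 = 6 states


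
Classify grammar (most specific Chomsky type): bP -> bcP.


LHS has context (more than one symbol) and |LHS| ≤ |RHS|
Classification: Type 1 (Context-Sensitive)


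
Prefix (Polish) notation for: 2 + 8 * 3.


'*' binds tighter: tree is (+ 2 (* 8 3))
Prefix: + 2 * 8 3


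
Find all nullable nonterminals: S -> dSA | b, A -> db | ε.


A nonterminal is nullable iff some alternative derives ε (directly, or every symbol in it is nullable)
Nullable: {A}


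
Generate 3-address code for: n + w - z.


Break into single-operator statements:
t1 = n + w
t2 = t1 - z


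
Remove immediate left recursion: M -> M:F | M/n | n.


Left-recursive alternatives: M:F, M/n; non-recursive: n
Introduce M': M -> nM', M' -> :FM' | /nM' | ε


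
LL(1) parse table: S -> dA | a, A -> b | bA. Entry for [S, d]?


For [S, d]: 'd' ∈ FIRST(dA)
Entry: S -> dA


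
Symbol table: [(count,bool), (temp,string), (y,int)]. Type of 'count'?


Lookup 'count' → type bool


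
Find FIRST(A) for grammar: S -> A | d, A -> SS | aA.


Per alternative of A: FIRST(SS) = {a, d}; FIRST(aA) = {a}
FIRST(A) = {a, d}


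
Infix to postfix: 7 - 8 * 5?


* has higher precedence, evaluate 8*5 first
Postfix: 7 8 5 * -


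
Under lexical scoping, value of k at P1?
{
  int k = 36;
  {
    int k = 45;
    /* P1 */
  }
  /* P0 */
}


k declared in the same block as P1
k = 45


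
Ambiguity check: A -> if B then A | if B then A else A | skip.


dangling else: 'if B then if B then skip else skip' parses two ways
Ambiguous


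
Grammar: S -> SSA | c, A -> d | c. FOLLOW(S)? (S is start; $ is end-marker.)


$ ∈ FOLLOW(S). For each A -> αBβ: add FIRST(β)\{ε} to FOLLOW(B); if β nullable, add FOLLOW(A).
FOLLOW(S) = {$, c, d}


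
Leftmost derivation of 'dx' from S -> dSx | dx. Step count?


Derivation: S => dx
Steps: 1


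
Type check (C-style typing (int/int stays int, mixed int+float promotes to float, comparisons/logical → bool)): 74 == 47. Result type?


Operand types: int == int
Rule: comparison yields bool
Result type: bool


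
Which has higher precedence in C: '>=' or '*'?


'*' is multiplicative (level 10); '>=' is relational (level 7)
Higher level binds tighter
'*' has higher precedence than '>='


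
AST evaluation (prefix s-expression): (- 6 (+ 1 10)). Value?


Evaluate inner: (+ 1 10) = 11
Evaluate root: (- 6 11) = -5
Result: -5


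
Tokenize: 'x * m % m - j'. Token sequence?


Scan left to right, longest-match per lexeme
Tokens: ID(x), OP(*), ID(m), OP(%), ID(m), OP(-), ID(j)


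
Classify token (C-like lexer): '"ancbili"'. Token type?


Pattern: double-quoted sequence
Type: STRING_LITERAL


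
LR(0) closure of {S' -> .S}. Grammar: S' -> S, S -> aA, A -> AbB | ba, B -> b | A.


Start: S' -> .S
For each item with dot before a nonterminal B, add B -> .γ for every B-production
Closure: [S' -> .S, S -> .aA]


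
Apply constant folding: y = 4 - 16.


4 - 16 = -12 at compile time
Optimized: y = -12


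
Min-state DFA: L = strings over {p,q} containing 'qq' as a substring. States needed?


KMP-style automaton: 2 progress states + 1 absorbing accept = 3
Minimal DFA: 3 states


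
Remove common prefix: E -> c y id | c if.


Common prefix: 'c'
Factored: E -> c E', E' -> y id | if


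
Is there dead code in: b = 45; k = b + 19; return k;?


b is read by k's definition; k is returned
No dead code


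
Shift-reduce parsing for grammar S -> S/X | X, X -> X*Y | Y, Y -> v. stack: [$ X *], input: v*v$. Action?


no handle; shift 'v'
Action: shift


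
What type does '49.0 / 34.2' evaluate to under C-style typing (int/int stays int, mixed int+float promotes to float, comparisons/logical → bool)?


Operand types: float / float
Rule: mixed int/float promotes to float; int/int stays int
Result type: float


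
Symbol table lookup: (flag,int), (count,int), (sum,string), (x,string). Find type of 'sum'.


Lookup 'sum' → type string


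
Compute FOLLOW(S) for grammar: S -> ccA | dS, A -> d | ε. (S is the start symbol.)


$ ∈ FOLLOW(S). For each A -> αBβ: add FIRST(β)\{ε} to FOLLOW(B); if β nullable, add FOLLOW(A).
FOLLOW(S) = {$}


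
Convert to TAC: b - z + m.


Break into single-operator statements:
t1 = b - z
t2 = t1 + m


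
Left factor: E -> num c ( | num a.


Common prefix: 'num'
Factored: E -> num E', E' -> c ( | a


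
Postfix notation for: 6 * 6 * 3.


Left to right (same or higher precedence on left)
Postfix: 6 6 * 3 *


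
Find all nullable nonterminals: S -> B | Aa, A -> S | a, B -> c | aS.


A nonterminal is nullable iff some alternative derives ε (directly, or every symbol in it is nullable)
Nullable: {}


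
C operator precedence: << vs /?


'/' is multiplicative (level 10); '<<' is shift (level 8)
Higher level binds tighter
'/' has higher precedence than '<<'


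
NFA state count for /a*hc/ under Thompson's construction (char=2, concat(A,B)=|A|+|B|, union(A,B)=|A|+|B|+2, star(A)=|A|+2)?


Syntax tree has 3 char leaf(s), 0 union(s), 1 star(s)
chars contribute 3×2 = 6; each union adds +2; each star adds +2
Total: 6 + 0 + 2 = 8 states


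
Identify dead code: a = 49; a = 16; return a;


first assignment to a is overwritten before any read
Dead: 'a = 49'


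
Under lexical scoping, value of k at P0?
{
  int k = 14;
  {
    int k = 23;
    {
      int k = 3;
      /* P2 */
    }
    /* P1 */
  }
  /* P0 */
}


k declared in the same block as P0
k = 14


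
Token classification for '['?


Pattern: delimiter/punctuation
Type: PUNCTUATION


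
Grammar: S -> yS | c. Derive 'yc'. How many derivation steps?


Derivation: S => yS => yc
Steps: 2


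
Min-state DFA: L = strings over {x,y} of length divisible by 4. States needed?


Track length mod 4: states 0..3, accept at 0
Minimal DFA: 4 states


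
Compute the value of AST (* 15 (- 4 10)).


Evaluate inner: (- 4 10) = -6
Evaluate root: (* 15 -6) = -90
Result: -90


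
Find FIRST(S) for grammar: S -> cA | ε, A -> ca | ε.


Per alternative of S: FIRST(cA) = {c}; FIRST(ε) = {ε}
FIRST(S) = {c, ε}


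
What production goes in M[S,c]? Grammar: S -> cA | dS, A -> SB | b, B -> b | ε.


For [S, c]: 'c' ∈ FIRST(cA)
Entry: S -> cA


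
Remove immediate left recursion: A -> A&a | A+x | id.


Left-recursive alternatives: A&a, A+x; non-recursive: id
Introduce A': A -> idA', A' -> &aA' | +xA' | ε


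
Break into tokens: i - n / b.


Scan left to right, longest-match per lexeme
Tokens: ID(i), OP(-), ID(n), OP(/), ID(b)


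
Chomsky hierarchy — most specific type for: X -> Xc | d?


Left-linear: every RHS is a terminal or one nonterminal followed by a terminal
Classification: Type 3 (Regular)


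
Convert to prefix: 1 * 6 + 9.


left-to-right (same/higher precedence on left): tree is (+ (* 1 6) 9)
Prefix: + * 1 6 9


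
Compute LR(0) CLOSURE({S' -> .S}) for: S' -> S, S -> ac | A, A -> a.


Start: S' -> .S
For each item with dot before a nonterminal B, add B -> .γ for every B-production
Closure: [S' -> .S, S -> .ac, S -> .A, A -> .a]


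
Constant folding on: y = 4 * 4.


4 * 4 = 16 at compile time
Optimized: y = 16


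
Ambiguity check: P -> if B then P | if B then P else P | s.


dangling else: 'if B then if B then s else s' parses two ways
Ambiguous


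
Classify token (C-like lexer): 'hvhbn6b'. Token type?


Pattern: letter/underscore followed by alphanumerics, not a keyword
Type: IDENTIFIER


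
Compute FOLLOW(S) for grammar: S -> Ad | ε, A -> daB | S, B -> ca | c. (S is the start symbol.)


$ ∈ FOLLOW(S). For each A -> αBβ: add FIRST(β)\{ε} to FOLLOW(B); if β nullable, add FOLLOW(A).
FOLLOW(S) = {$, d}


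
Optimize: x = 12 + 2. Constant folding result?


12 + 2 = 14 at compile time
Optimized: x = 14


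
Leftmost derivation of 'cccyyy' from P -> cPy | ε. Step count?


Derivation: P => cPy => ccPyy => cccPyyy => cccyyy
Steps: 4


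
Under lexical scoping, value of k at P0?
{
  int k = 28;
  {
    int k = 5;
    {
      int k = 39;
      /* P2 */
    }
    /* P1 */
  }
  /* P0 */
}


k declared in the same block as P0
k = 28


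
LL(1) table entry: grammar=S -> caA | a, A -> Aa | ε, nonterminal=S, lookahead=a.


For [S, a]: 'a' ∈ FIRST(a)
Entry: S -> a


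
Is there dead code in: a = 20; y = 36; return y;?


a is assigned but never read
Dead: 'a = 20'


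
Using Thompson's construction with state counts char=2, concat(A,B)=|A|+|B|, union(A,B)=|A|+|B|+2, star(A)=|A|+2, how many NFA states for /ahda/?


Syntax tree has 4 char leaf(s), 0 union(s), 0 star(s)
chars contribute 4×2 = 8; each union adds +2; each star adds +2
Total: 8 + 0 + 0 = 8 states


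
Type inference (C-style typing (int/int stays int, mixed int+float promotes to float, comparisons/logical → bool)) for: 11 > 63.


Operand types: int > int
Rule: comparison yields bool
Result type: bool


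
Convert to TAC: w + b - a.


Break into single-operator statements:
t1 = w + b
t2 = t1 - a


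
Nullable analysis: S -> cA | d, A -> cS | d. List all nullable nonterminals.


A nonterminal is nullable iff some alternative derives ε (directly, or every symbol in it is nullable)
Nullable: {}


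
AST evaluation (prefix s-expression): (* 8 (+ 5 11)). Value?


Evaluate inner: (+ 5 11) = 16
Evaluate root: (* 8 16) = 128
Result: 128


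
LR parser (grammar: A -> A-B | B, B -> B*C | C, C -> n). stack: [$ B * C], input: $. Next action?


handle 'B*C' on top
Action: reduce (B -> B*C)


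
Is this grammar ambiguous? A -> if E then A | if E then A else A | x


dangling else: 'if E then if E then x else x' parses two ways
Ambiguous


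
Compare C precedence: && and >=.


'>=' is relational (level 7); '&&' is logical AND (level 2)
Higher level binds tighter
'>=' has higher precedence than '&&'


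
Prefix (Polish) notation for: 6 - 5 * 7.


'*' binds tighter: tree is (- 6 (* 5 7))
Prefix: - 6 * 5 7


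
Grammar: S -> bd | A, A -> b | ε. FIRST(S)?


Per alternative of S: FIRST(bd) = {b}; FIRST(A) = {b, ε}
FIRST(S) = {b, ε}


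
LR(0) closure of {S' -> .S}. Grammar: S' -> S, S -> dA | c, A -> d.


Start: S' -> .S
For each item with dot before a nonterminal B, add B -> .γ for every B-production
Closure: [S' -> .S, S -> .dA, S -> .c]


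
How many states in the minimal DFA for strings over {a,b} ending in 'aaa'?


Track the longest suffix of input matching a prefix of 'aaa': 4 classes (prefixes of length 0..3)
Minimal DFA: 4 states


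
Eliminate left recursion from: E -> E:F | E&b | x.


Left-recursive alternatives: E:F, E&b; non-recursive: x
Introduce E': E -> xE', E' -> :FE' | &bE' | ε


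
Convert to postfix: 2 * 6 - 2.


Left to right (same or higher precedence on left)
Postfix: 2 6 * 2 -


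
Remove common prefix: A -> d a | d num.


Common prefix: 'd'
Factored: A -> d A', A' -> a | num


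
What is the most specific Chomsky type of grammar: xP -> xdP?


LHS has context (more than one symbol) and |LHS| ≤ |RHS|
Classification: Type 1 (Context-Sensitive)


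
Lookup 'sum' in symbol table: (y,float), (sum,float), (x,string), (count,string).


Lookup 'sum' → type float


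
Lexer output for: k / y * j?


Scan left to right, longest-match per lexeme
Tokens: ID(k), OP(/), ID(y), OP(*), ID(j)


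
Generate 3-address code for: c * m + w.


Break into single-operator statements:
t1 = c * m
t2 = t1 + w


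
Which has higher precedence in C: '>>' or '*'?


'*' is multiplicative (level 10); '>>' is shift (level 8)
Higher level binds tighter
'*' has higher precedence than '>>'


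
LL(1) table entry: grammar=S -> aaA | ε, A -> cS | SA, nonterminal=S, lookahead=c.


For [S, c]: ε is nullable and 'c' ∈ FOLLOW(S)
Entry: S -> ε


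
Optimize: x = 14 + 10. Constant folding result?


14 + 10 = 24 at compile time
Optimized: x = 24


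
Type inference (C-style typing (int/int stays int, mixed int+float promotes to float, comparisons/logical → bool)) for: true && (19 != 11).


Operand types: bool && bool
Rule: logical operators take bool operands and yield bool
Result type: bool


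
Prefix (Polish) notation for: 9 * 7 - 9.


left-to-right (same/higher precedence on left): tree is (- (* 9 7) 9)
Prefix: - * 9 7 9


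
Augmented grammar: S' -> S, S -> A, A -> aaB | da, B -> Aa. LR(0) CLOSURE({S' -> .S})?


Start: S' -> .S
For each item with dot before a nonterminal B, add B -> .γ for every B-production
Closure: [S' -> .S, S -> .A, A -> .aaB, A -> .da]


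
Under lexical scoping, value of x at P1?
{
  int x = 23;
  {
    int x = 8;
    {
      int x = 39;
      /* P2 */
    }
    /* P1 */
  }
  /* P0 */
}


x declared in the same block as P1
x = 8


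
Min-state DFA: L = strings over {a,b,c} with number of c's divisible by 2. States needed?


Track (count of c) mod 2: states 0..1, accept at 0
Minimal DFA: 2 states


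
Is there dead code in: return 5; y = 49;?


statement follows a return and is unreachable
Dead: 'y = 49'


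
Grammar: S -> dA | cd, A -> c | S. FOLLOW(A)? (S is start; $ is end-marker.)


$ ∈ FOLLOW(S). For each A -> αBβ: add FIRST(β)\{ε} to FOLLOW(B); if β nullable, add FOLLOW(A).
FOLLOW(A) = {$}


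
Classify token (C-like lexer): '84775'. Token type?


Pattern: digits only
Type: INTEGER_LITERAL


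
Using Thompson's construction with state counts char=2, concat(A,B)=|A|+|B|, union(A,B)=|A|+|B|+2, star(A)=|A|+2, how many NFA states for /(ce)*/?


Syntax tree has 2 char leaf(s), 0 union(s), 1 star(s)
chars contribute 2×2 = 4; each union adds +2; each star adds +2
Total: 4 + 0 + 2 = 6 states


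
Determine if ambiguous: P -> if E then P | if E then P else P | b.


dangling else: 'if E then if E then b else b' parses two ways
Ambiguous


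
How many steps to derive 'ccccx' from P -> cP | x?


Derivation: P => cP => ccP => cccP => ccccP => ccccx
Steps: 5


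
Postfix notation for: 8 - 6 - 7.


Left to right (same or higher precedence on left)
Postfix: 8 6 - 7 -


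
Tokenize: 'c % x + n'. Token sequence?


Scan left to right, longest-match per lexeme
Tokens: ID(c), OP(%), ID(x), OP(+), ID(n)


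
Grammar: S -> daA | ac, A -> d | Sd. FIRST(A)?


Per alternative of A: FIRST(d) = {d}; FIRST(Sd) = {a, d}
FIRST(A) = {a, d}


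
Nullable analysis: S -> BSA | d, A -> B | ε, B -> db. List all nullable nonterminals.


A nonterminal is nullable iff some alternative derives ε (directly, or every symbol in it is nullable)
Nullable: {A}


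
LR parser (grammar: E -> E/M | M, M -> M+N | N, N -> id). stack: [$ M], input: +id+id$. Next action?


shift '+' to continue M -> M+N
Action: shift


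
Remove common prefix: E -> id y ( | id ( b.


Common prefix: 'id'
Factored: E -> id E', E' -> y ( | ( b


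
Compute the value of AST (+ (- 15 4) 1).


Evaluate inner: (- 15 4) = 11
Evaluate root: (+ 11 1) = 12
Result: 12


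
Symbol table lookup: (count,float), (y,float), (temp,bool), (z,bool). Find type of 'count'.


Lookup 'count' → type float


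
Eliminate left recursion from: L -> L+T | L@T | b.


Left-recursive alternatives: L+T, L@T; non-recursive: b
Introduce L': L -> bL', L' -> +TL' | @TL' | ε


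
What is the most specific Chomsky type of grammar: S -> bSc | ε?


Single nonterminal LHS, but b^n c^n is not regular
Classification: Type 2 (Context-Free)


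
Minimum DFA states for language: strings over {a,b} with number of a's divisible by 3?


Track (count of a) mod 3: states 0..2, accept at 0
Minimal DFA: 3 states


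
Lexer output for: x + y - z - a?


Scan left to right, longest-match per lexeme
Tokens: ID(x), OP(+), ID(y), OP(-), ID(z), OP(-), ID(a)


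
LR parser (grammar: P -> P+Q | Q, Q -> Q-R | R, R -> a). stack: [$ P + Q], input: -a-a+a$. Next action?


'-' can extend Q; shift to build Q -> Q-R
Action: shift


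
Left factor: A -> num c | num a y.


Common prefix: 'num'
Factored: A -> num A', A' -> c | a y


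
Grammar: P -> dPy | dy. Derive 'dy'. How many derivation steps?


Derivation: P => dy
Steps: 1


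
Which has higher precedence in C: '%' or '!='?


'%' is multiplicative (level 10); '!=' is equality (level 6)
Higher level binds tighter
'%' has higher precedence than '!='


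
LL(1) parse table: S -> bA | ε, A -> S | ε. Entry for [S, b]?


For [S, b]: 'b' ∈ FIRST(bA)
Entry: S -> bA


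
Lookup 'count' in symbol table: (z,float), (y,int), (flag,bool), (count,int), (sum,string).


Lookup 'count' → type int


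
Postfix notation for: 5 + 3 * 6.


* has higher precedence, evaluate 3*6 first
Postfix: 5 3 6 * +


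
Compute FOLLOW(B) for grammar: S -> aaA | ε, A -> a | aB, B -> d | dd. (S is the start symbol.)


$ ∈ FOLLOW(S). For each A -> αBβ: add FIRST(β)\{ε} to FOLLOW(B); if β nullable, add FOLLOW(A).
FOLLOW(B) = {$}


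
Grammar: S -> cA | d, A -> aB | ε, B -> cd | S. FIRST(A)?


Per alternative of A: FIRST(aB) = {a}; FIRST(ε) = {ε}
FIRST(A) = {a, ε}


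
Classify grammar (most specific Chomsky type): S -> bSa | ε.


Single nonterminal LHS, but b^n a^n is not regular
Classification: Type 2 (Context-Free)


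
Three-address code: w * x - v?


Break into single-operator statements:
t1 = w * x
t2 = t1 - v


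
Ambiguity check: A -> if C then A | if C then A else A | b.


dangling else: 'if C then if C then b else b' parses two ways
Ambiguous


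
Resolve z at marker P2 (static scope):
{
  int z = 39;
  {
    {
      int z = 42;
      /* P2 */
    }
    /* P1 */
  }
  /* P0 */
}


z declared in the same block as P2
z = 42


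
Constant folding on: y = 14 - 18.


14 - 18 = -4 at compile time
Optimized: y = -4


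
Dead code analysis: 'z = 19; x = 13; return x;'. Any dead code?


z is assigned but never read
Dead: 'z = 19'


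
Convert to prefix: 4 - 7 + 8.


left-to-right (same/higher precedence on left): tree is (+ (- 4 7) 8)
Prefix: + - 4 7 8


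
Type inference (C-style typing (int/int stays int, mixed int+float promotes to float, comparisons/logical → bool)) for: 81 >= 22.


Operand types: int >= int
Rule: comparison yields bool
Result type: bool


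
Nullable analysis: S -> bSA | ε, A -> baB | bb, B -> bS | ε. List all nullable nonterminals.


A nonterminal is nullable iff some alternative derives ε (directly, or every symbol in it is nullable)
Nullable: {B, S}
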